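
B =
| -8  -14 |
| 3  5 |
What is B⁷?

tr B = -3 and det B = 2, so the characteristic polynomial is λ² − (-3)λ + (2) with roots -1 and -2.
Eigenvectors give P = [[-2, 7], [1, -3]] with P⁻¹ = [[3, 7], [1, 2]], and B = P·diag(-1, -2)·P⁻¹.
Then B⁷ = P·diag(-1, -128)·P⁻¹ = [[2, -896], [-1, 384]] · [[3, 7], [1, 2]] = [[-890, -1778], [381, 761]].

[[-890, -1778], [381, 761]]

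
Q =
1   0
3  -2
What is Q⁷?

tr Q = -1 and det Q = -2, so the characteristic polynomial is λ² − (-1)λ + (-2) with roots 1 and -2.
Eigenvectors give P = [[1, 0], [1, 1]] with P⁻¹ = [[1, 0], [-1, 1]], and Q = P·diag(1, -2)·P⁻¹.
Then Q⁷ = P·diag(1, -128)·P⁻¹ = [[1, 0], [1, -128]] · [[1, 0], [-1, 1]] = [[1, 0], [129, -128]].

[[1, 0], [129, -128]]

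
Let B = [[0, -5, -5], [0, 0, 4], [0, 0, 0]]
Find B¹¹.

[[0, 0, 0], [0, 0, 0], [0, 0, 0]]

B is strictly triangular, hence nilpotent: B³ = 0, so B¹¹ = 0.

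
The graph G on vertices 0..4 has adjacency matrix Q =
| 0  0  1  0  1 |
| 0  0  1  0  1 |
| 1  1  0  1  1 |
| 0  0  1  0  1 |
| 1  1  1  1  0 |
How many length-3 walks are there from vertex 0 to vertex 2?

7

The number of length-3 walks from vertex 0 to vertex 2 is entry (0,2) of Q³, where Q is the adjacency matrix.
Q² = [[2, 2, 1, 2, 1], [2, 2, 1, 2, 1], [1, 1, 4, 1, 3], [2, 2, 1, 2, 1], [1, 1, 3, 1, 4]]
Q³ = [[2, 2, 7, 2, 7], [2, 2, 7, 2, 7], [7, 7, 6, 7, 7], [2, 2, 7, 2, 7], [7, 7, 7, 7, 6]]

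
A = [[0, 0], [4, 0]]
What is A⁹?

[[0, 0], [0, 0]]

A is strictly triangular, hence nilpotent: A² = 0, so A⁹ = 0.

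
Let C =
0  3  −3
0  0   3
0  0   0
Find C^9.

[[0, 0, 0], [0, 0, 0], [0, 0, 0]]

C is strictly triangular, hence nilpotent: C^3 = 0, so C^9 = 0.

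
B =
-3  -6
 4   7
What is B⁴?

[[-159, -240], [160, 241]]

tr B = 4 and det B = 3, so the characteristic polynomial is λ² − (4)λ + (3) with roots 1 and 3.
Eigenvectors give P = [[-3, 1], [2, -1]] with P⁻¹ = [[-1, -1], [-2, -3]], and B = P·diag(1, 3)·P⁻¹.
Then B⁴ = P·diag(1, 81)·P⁻¹ = [[-3, 81], [2, -81]] · [[-1, -1], [-2, -3]] = [[-159, -240], [160, 241]].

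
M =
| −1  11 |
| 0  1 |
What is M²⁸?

[[1, 0], [0, 1]]

M² = I (check: tr M = 0 and det M = −1), so M²⁸ = I since 28 is even.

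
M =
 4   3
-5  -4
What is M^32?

[[1, 0], [0, 1]]

M² = I (check: tr M = 0 and det M = -1), so M^32 = I since 32 is even.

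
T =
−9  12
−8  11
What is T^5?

tr T = 2 and det T = −3, so the characteristic polynomial is λ² − (2)λ + (−3) with roots 3 and −1.
Eigenvectors give P = [[1, 3], [1, 2]] with P⁻¹ = [[−2, 3], [1, −1]], and T = P·diag(3, −1)·P⁻¹.
Then T^5 = P·diag(243, −1)·P⁻¹ = [[243, −3], [243, −2]] · [[−2, 3], [1, −1]] = [[−489, 732], [−488, 731]].

[[−489, 732], [−488, 731]]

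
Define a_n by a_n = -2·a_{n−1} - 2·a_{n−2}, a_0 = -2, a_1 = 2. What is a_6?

0

With companion matrix A = [[-2, -2], [1, 0]], [a_n, a_{n−1}]ᵀ = A·[a_{n−1}, a_{n−2}]ᵀ, so [a_6, a_5]ᵀ = A^5·[a_1, a_0]ᵀ.
A^5 = [[8, 8], [-4, 0]], giving [a_6, a_5]ᵀ = [[0], [-8]].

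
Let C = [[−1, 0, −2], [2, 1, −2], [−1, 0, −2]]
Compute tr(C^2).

10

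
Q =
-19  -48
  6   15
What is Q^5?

[[-2179, -5808], [726, 1935]]

tr Q = -4 and det Q = 3, so the characteristic polynomial is λ² − (-4)λ + (3) with roots -3 and -1.
Eigenvectors give P = [[-3, 8], [1, -3]] with P⁻¹ = [[-3, -8], [-1, -3]], and Q = P·diag(-3, -1)·P⁻¹.
Then Q^5 = P·diag(-243, -1)·P⁻¹ = [[729, -8], [-243, 3]] · [[-3, -8], [-1, -3]] = [[-2179, -5808], [726, 1935]].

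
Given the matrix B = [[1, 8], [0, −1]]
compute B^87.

B² = I (check: tr B = 0 and det B = −1), so B^87 = B since 87 is odd.

[[1, 8], [0, −1]]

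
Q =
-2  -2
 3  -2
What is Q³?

[[28, -12], [18, 28]]

Q² = [[-2, 8], [-12, -2]]
Q³ = [[28, -12], [18, 28]]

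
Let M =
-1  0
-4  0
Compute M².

[[1, 0], [4, 0]]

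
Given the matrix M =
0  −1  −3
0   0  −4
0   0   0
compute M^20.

[[0, 0, 0], [0, 0, 0], [0, 0, 0]]

M is strictly triangular, hence nilpotent: M^3 = 0, so M^20 = 0.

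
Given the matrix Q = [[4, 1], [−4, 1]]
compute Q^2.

[[12, 5], [−20, −3]]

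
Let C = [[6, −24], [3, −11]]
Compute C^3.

[[144, −456], [57, −179]]

tr C = −5 and det C = 6, so the characteristic polynomial is λ² − (−5)λ + (6) with roots −2 and −3.
Eigenvectors give P = [[3, −8], [1, −3]] with P⁻¹ = [[3, −8], [1, −3]], and C = P·diag(−2, −3)·P⁻¹.
Then C^3 = P·diag(−8, −27)·P⁻¹ = [[−24, 216], [−8, 81]] · [[3, −8], [1, −3]] = [[144, −456], [57, −179]].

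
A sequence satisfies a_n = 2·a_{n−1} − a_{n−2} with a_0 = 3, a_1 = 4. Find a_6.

With companion matrix B = [[2, −1], [1, 0]], [a_n, a_{n−1}]ᵀ = B·[a_{n−1}, a_{n−2}]ᵀ, so [a_6, a_5]ᵀ = B^5·[a_1, a_0]ᵀ.
B^5 = [[6, −5], [5, −4]], giving [a_6, a_5]ᵀ = [[9], [8]].

9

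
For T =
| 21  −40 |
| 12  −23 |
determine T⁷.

tr T = −2 and det T = −3, so the characteristic polynomial is λ² − (−2)λ + (−3) with roots −3 and 1.
Eigenvectors give P = [[−5, 2], [−3, 1]] with P⁻¹ = [[1, −2], [3, −5]], and T = P·diag(−3, 1)·P⁻¹.
Then T⁷ = P·diag(−2187, 1)·P⁻¹ = [[10935, 2], [6561, 1]] · [[1, −2], [3, −5]] = [[10941, −21880], [6564, −13127]].

[[10941, −21880], [6564, −13127]]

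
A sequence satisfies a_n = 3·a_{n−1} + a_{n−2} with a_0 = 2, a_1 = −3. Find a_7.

With companion matrix M = [[3, 1], [1, 0]], [a_n, a_{n−1}]ᵀ = M·[a_{n−1}, a_{n−2}]ᵀ, so [a_7, a_6]ᵀ = M⁶·[a_1, a_0]ᵀ.
M⁶ = [[1189, 360], [360, 109]], giving [a_7, a_6]ᵀ = [[−2847], [−862]].

−2847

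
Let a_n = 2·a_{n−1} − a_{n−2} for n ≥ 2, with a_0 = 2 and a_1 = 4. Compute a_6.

With companion matrix C = [[2, −1], [1, 0]], [a_n, a_{n−1}]ᵀ = C·[a_{n−1}, a_{n−2}]ᵀ, so [a_6, a_5]ᵀ = C^5·[a_1, a_0]ᵀ.
C^5 = [[6, −5], [5, −4]], giving [a_6, a_5]ᵀ = [[14], [12]].

14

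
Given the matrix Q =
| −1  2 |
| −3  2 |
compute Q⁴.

[[19, −14], [21, −2]]

Q² = [[−5, 2], [−3, −2]]
Q³ = [[−1, −6], [9, −10]]
Q⁴ = [[19, −14], [21, −2]]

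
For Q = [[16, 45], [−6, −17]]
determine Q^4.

[[−74, −225], [30, 91]]

tr Q = −1 and det Q = −2, so the characteristic polynomial is λ² − (−1)λ + (−2) with roots −2 and 1.
Eigenvectors give P = [[−5, −3], [2, 1]] with P⁻¹ = [[1, 3], [−2, −5]], and Q = P·diag(−2, 1)·P⁻¹.
Then Q^4 = P·diag(16, 1)·P⁻¹ = [[−80, −3], [32, 1]] · [[1, 3], [−2, −5]] = [[−74, −225], [30, 91]].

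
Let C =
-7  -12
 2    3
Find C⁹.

tr C = -4 and det C = 3, so the characteristic polynomial is λ² − (-4)λ + (3) with roots -1 and -3.
Eigenvectors give P = [[-2, -3], [1, 1]] with P⁻¹ = [[1, 3], [-1, -2]], and C = P·diag(-1, -3)·P⁻¹.
Then C⁹ = P·diag(-1, -19683)·P⁻¹ = [[2, 59049], [-1, -19683]] · [[1, 3], [-1, -2]] = [[-59047, -118092], [19682, 39363]].

[[-59047, -118092], [19682, 39363]]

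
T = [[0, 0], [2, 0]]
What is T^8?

T is strictly triangular, hence nilpotent: T^2 = 0, so T^8 = 0.

[[0, 0], [0, 0]]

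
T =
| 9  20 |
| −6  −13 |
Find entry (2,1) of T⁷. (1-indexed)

−6558

tr T = −4 and det T = 3, so the characteristic polynomial is λ² − (−4)λ + (3) with roots −3 and −1.
Eigenvectors give P = [[−5, −2], [3, 1]] with P⁻¹ = [[1, 2], [−3, −5]], and T = P·diag(−3, −1)·P⁻¹.
Then T⁷ = P·diag(−2187, −1)·P⁻¹ = [[10935, 2], [−6561, −1]] · [[1, 2], [−3, −5]] = [[10929, 21860], [−6558, −13117]].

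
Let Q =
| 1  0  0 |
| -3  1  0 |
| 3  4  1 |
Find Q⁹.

Q = I + N where N = [[0, 0, 0], [-3, 0, 0], [3, 4, 0]] is strictly lower-triangular, so N³ = 0.
(I + N)⁹ = I + 9·N + 36·N² = [[1, 0, 0], [-27, 1, 0], [-405, 36, 1]].

[[1, 0, 0], [-27, 1, 0], [-405, 36, 1]]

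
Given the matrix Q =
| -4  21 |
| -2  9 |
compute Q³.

tr Q = 5 and det Q = 6, so the characteristic polynomial is λ² − (5)λ + (6) with roots 2 and 3.
Eigenvectors give P = [[-7, 3], [-2, 1]] with P⁻¹ = [[-1, 3], [-2, 7]], and Q = P·diag(2, 3)·P⁻¹.
Then Q³ = P·diag(8, 27)·P⁻¹ = [[-56, 81], [-16, 27]] · [[-1, 3], [-2, 7]] = [[-106, 399], [-38, 141]].

[[-106, 399], [-38, 141]]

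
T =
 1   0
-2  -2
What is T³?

T² = [[1, 0], [2, 4]]
T³ = [[1, 0], [-6, -8]]

[[1, 0], [-6, -8]]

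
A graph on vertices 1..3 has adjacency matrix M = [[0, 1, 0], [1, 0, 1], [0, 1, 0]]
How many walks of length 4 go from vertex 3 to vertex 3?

2

The number of length-4 walks from vertex 3 to vertex 3 is entry (3,3) of M⁴, where M is the adjacency matrix.
M² = [[1, 0, 1], [0, 2, 0], [1, 0, 1]]
M³ = [[0, 2, 0], [2, 0, 2], [0, 2, 0]]
M⁴ = [[2, 0, 2], [0, 4, 0], [2, 0, 2]]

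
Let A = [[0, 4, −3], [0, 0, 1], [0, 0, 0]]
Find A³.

A is strictly triangular, hence nilpotent: A³ = 0, so A³ = 0.

[[0, 0, 0], [0, 0, 0], [0, 0, 0]]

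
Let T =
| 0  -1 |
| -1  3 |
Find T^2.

[[1, -3], [-3, 10]]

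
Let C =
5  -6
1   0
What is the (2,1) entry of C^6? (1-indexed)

665

tr C = 5 and det C = 6, so the characteristic polynomial is λ² − (5)λ + (6) with roots 3 and 2.
Eigenvectors give P = [[-3, 2], [-1, 1]] with P⁻¹ = [[-1, 2], [-1, 3]], and C = P·diag(3, 2)·P⁻¹.
Then C^6 = P·diag(729, 64)·P⁻¹ = [[-2187, 128], [-729, 64]] · [[-1, 2], [-1, 3]] = [[2059, -3990], [665, -1266]].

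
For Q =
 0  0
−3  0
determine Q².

[[0, 0], [0, 0]]

Q is strictly triangular, hence nilpotent: Q² = 0, so Q² = 0.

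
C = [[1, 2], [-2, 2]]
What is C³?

[[-15, 6], [-6, -12]]

C² = [[-3, 6], [-6, 0]]
C³ = [[-15, 6], [-6, -12]]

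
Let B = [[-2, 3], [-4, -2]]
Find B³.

[[64, 0], [0, 64]]

B² = [[-8, -12], [16, -8]]
B³ = [[64, 0], [0, 64]]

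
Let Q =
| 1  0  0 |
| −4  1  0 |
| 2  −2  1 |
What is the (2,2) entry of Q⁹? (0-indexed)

Q = I + N where N = [[0, 0, 0], [−4, 0, 0], [2, −2, 0]] is strictly lower-triangular, so N³ = 0.
(I + N)⁹ = I + 9·N + 36·N² = [[1, 0, 0], [−36, 1, 0], [306, −18, 1]].

1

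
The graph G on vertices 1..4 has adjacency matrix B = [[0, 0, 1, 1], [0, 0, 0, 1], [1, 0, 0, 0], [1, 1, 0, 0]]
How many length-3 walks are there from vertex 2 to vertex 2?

The number of length-3 walks from vertex 2 to vertex 2 is entry (2,2) of B^3, where B is the adjacency matrix.
B^2 = [[2, 1, 0, 0], [1, 1, 0, 0], [0, 0, 1, 1], [0, 0, 1, 2]]
B^3 = [[0, 0, 2, 3], [0, 0, 1, 2], [2, 1, 0, 0], [3, 2, 0, 0]]

0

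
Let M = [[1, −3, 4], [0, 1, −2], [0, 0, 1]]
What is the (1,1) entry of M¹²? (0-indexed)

M = I + N where N = [[0, −3, 4], [0, 0, −2], [0, 0, 0]] is strictly upper-triangular, so N³ = 0.
(I + N)¹² = I + 12·N + 66·N² = [[1, −36, 444], [0, 1, −24], [0, 0, 1]].

1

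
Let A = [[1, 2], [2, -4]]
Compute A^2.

[[5, -6], [-6, 20]]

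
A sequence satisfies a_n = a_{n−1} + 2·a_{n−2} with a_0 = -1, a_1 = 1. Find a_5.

With companion matrix C = [[1, 2], [1, 0]], [a_n, a_{n−1}]ᵀ = C·[a_{n−1}, a_{n−2}]ᵀ, so [a_5, a_4]ᵀ = C^4·[a_1, a_0]ᵀ.
C^4 = [[11, 10], [5, 6]], giving [a_5, a_4]ᵀ = [[1], [-1]].

1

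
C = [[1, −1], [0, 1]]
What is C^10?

C = I + N where N = [[0, −1], [0, 0]] is strictly upper-triangular, so N^2 = 0.
(I + N)^10 = I + 10·N = [[1, −10], [0, 1]].

[[1, −10], [0, 1]]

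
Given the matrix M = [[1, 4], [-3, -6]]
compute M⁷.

[[6049, 8236], [-6177, -8364]]

tr M = -5 and det M = 6, so the characteristic polynomial is λ² − (-5)λ + (6) with roots -3 and -2.
Eigenvectors give P = [[1, 4], [-1, -3]] with P⁻¹ = [[-3, -4], [1, 1]], and M = P·diag(-3, -2)·P⁻¹.
Then M⁷ = P·diag(-2187, -128)·P⁻¹ = [[-2187, -512], [2187, 384]] · [[-3, -4], [1, 1]] = [[6049, 8236], [-6177, -8364]].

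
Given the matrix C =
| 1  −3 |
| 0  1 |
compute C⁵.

[[1, −15], [0, 1]]

C = I + N where N = [[0, −3], [0, 0]] is strictly upper-triangular, so N² = 0.
(I + N)⁵ = I + 5·N = [[1, −15], [0, 1]].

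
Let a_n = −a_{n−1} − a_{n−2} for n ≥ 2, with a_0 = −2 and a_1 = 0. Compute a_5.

With companion matrix A = [[−1, −1], [1, 0]], [a_n, a_{n−1}]ᵀ = A·[a_{n−1}, a_{n−2}]ᵀ, so [a_5, a_4]ᵀ = A⁴·[a_1, a_0]ᵀ.
A⁴ = [[−1, −1], [1, 0]], giving [a_5, a_4]ᵀ = [[2], [0]].

2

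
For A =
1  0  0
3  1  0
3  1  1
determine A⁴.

A = I + N where N = [[0, 0, 0], [3, 0, 0], [3, 1, 0]] is strictly lower-triangular, so N³ = 0.
(I + N)⁴ = I + 4·N + 6·N² = [[1, 0, 0], [12, 1, 0], [30, 4, 1]].

[[1, 0, 0], [12, 1, 0], [30, 4, 1]]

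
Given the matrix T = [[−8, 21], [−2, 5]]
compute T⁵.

[[−218, 651], [−62, 185]]

tr T = −3 and det T = 2, so the characteristic polynomial is λ² − (−3)λ + (2) with roots −1 and −2.
Eigenvectors give P = [[−3, 7], [−1, 2]] with P⁻¹ = [[2, −7], [1, −3]], and T = P·diag(−1, −2)·P⁻¹.
Then T⁵ = P·diag(−1, −32)·P⁻¹ = [[3, −224], [1, −64]] · [[2, −7], [1, −3]] = [[−218, 651], [−62, 185]].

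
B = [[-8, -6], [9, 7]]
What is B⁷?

tr B = -1 and det B = -2, so the characteristic polynomial is λ² − (-1)λ + (-2) with roots -2 and 1.
Eigenvectors give P = [[-1, -2], [1, 3]] with P⁻¹ = [[-3, -2], [1, 1]], and B = P·diag(-2, 1)·P⁻¹.
Then B⁷ = P·diag(-128, 1)·P⁻¹ = [[128, -2], [-128, 3]] · [[-3, -2], [1, 1]] = [[-386, -258], [387, 259]].

[[-386, -258], [387, 259]]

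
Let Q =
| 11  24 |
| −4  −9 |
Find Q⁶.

tr Q = 2 and det Q = −3, so the characteristic polynomial is λ² − (2)λ + (−3) with roots 3 and −1.
Eigenvectors give P = [[−3, −2], [1, 1]] with P⁻¹ = [[−1, −2], [1, 3]], and Q = P·diag(3, −1)·P⁻¹.
Then Q⁶ = P·diag(729, 1)·P⁻¹ = [[−2187, −2], [729, 1]] · [[−1, −2], [1, 3]] = [[2185, 4368], [−728, −1455]].

[[2185, 4368], [−728, −1455]]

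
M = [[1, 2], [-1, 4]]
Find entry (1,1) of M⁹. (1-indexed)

-18659

tr M = 5 and det M = 6, so the characteristic polynomial is λ² − (5)λ + (6) with roots 2 and 3.
Eigenvectors give P = [[2, -1], [1, -1]] with P⁻¹ = [[1, -1], [1, -2]], and M = P·diag(2, 3)·P⁻¹.
Then M⁹ = P·diag(512, 19683)·P⁻¹ = [[1024, -19683], [512, -19683]] · [[1, -1], [1, -2]] = [[-18659, 38342], [-19171, 38854]].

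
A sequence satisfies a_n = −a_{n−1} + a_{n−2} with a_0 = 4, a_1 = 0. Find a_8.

With companion matrix C = [[−1, 1], [1, 0]], [a_n, a_{n−1}]ᵀ = C·[a_{n−1}, a_{n−2}]ᵀ, so [a_8, a_7]ᵀ = C^7·[a_1, a_0]ᵀ.
C^7 = [[−21, 13], [13, −8]], giving [a_8, a_7]ᵀ = [[52], [−32]].

52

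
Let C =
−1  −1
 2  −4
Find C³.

tr C = −5 and det C = 6, so the characteristic polynomial is λ² − (−5)λ + (6) with roots −3 and −2.
Eigenvectors give P = [[−1, 1], [−2, 1]] with P⁻¹ = [[1, −1], [2, −1]], and C = P·diag(−3, −2)·P⁻¹.
Then C³ = P·diag(−27, −8)·P⁻¹ = [[27, −8], [54, −8]] · [[1, −1], [2, −1]] = [[11, −19], [38, −46]].

[[11, −19], [38, −46]]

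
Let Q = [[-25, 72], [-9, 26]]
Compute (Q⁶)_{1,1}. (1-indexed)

tr Q = 1 and det Q = -2, so the characteristic polynomial is λ² − (1)λ + (-2) with roots -1 and 2.
Eigenvectors give P = [[3, -8], [1, -3]] with P⁻¹ = [[3, -8], [1, -3]], and Q = P·diag(-1, 2)·P⁻¹.
Then Q⁶ = P·diag(1, 64)·P⁻¹ = [[3, -512], [1, -192]] · [[3, -8], [1, -3]] = [[-503, 1512], [-189, 568]].

-503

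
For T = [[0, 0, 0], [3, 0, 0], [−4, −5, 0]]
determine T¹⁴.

T is strictly triangular, hence nilpotent: T³ = 0, so T¹⁴ = 0.

[[0, 0, 0], [0, 0, 0], [0, 0, 0]]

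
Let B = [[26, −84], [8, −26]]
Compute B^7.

tr B = 0 and det B = −4, so the characteristic polynomial is λ² − (0)λ + (−4) with roots 2 and −2.
Eigenvectors give P = [[7, 3], [2, 1]] with P⁻¹ = [[1, −3], [−2, 7]], and B = P·diag(2, −2)·P⁻¹.
Then B^7 = P·diag(128, −128)·P⁻¹ = [[896, −384], [256, −128]] · [[1, −3], [−2, 7]] = [[1664, −5376], [512, −1664]].

[[1664, −5376], [512, −1664]]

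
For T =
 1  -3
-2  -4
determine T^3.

T^2 = [[7, 9], [6, 22]]
T^3 = [[-11, -57], [-38, -106]]

[[-11, -57], [-38, -106]]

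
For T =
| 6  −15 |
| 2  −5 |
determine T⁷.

[[6, −15], [2, −5]]

T² = T (a projection; rank 1, trace 1), so T⁷ = T.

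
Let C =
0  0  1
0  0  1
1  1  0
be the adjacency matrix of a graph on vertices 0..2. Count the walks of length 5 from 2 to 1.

The number of length-5 walks from vertex 2 to vertex 1 is entry (2,1) of C^5, where C is the adjacency matrix.
C^2 = [[1, 1, 0], [1, 1, 0], [0, 0, 2]]
C^3 = [[0, 0, 2], [0, 0, 2], [2, 2, 0]]
C^4 = [[2, 2, 0], [2, 2, 0], [0, 0, 4]]
C^5 = [[0, 0, 4], [0, 0, 4], [4, 4, 0]]

4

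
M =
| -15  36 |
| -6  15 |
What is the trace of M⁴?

tr M = 0 and det M = -9, so the characteristic polynomial is λ² − (0)λ + (-9) with roots 3 and -3.
Eigenvectors give P = [[-2, 3], [-1, 1]] with P⁻¹ = [[1, -3], [1, -2]], and M = P·diag(3, -3)·P⁻¹.
Then M⁴ = P·diag(81, 81)·P⁻¹ = [[-162, 243], [-81, 81]] · [[1, -3], [1, -2]] = [[81, 0], [0, 81]].

162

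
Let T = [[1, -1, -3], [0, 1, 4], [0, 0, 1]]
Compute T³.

[[1, -3, -21], [0, 1, 12], [0, 0, 1]]

T = I + N where N = [[0, -1, -3], [0, 0, 4], [0, 0, 0]] is strictly upper-triangular, so N³ = 0.
(I + N)³ = I + 3·N + 3·N² = [[1, -3, -21], [0, 1, 12], [0, 0, 1]].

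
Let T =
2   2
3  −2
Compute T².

[[10, 0], [0, 10]]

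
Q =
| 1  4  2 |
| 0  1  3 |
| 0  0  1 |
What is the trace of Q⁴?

3

Q = I + N where N = [[0, 4, 2], [0, 0, 3], [0, 0, 0]] is strictly upper-triangular, so N³ = 0.
(I + N)⁴ = I + 4·N + 6·N² = [[1, 16, 80], [0, 1, 12], [0, 0, 1]].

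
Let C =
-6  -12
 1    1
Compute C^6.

tr C = -5 and det C = 6, so the characteristic polynomial is λ² − (-5)λ + (6) with roots -2 and -3.
Eigenvectors give P = [[-3, 4], [1, -1]] with P⁻¹ = [[1, 4], [1, 3]], and C = P·diag(-2, -3)·P⁻¹.
Then C^6 = P·diag(64, 729)·P⁻¹ = [[-192, 2916], [64, -729]] · [[1, 4], [1, 3]] = [[2724, 7980], [-665, -1931]].

[[2724, 7980], [-665, -1931]]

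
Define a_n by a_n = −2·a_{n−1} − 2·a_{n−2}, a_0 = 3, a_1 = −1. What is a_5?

With companion matrix Q = [[−2, −2], [1, 0]], [a_n, a_{n−1}]ᵀ = Q·[a_{n−1}, a_{n−2}]ᵀ, so [a_5, a_4]ᵀ = Q^4·[a_1, a_0]ᵀ.
Q^4 = [[−4, 0], [0, −4]], giving [a_5, a_4]ᵀ = [[4], [−12]].

4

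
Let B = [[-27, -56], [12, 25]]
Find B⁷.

[[-15315, -30632], [6564, 13129]]

tr B = -2 and det B = -3, so the characteristic polynomial is λ² − (-2)λ + (-3) with roots -3 and 1.
Eigenvectors give P = [[7, -2], [-3, 1]] with P⁻¹ = [[1, 2], [3, 7]], and B = P·diag(-3, 1)·P⁻¹.
Then B⁷ = P·diag(-2187, 1)·P⁻¹ = [[-15309, -2], [6561, 1]] · [[1, 2], [3, 7]] = [[-15315, -30632], [6564, 13129]].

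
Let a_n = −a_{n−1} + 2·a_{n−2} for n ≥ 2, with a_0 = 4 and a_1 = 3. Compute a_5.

−7

With companion matrix A = [[−1, 2], [1, 0]], [a_n, a_{n−1}]ᵀ = A·[a_{n−1}, a_{n−2}]ᵀ, so [a_5, a_4]ᵀ = A^4·[a_1, a_0]ᵀ.
A^4 = [[11, −10], [−5, 6]], giving [a_5, a_4]ᵀ = [[−7], [9]].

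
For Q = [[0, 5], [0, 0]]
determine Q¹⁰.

[[0, 0], [0, 0]]

Q is strictly triangular, hence nilpotent: Q² = 0, so Q¹⁰ = 0.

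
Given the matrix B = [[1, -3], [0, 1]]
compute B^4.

B = I + N where N = [[0, -3], [0, 0]] is strictly upper-triangular, so N^2 = 0.
(I + N)^4 = I + 4·N = [[1, -12], [0, 1]].

[[1, -12], [0, 1]]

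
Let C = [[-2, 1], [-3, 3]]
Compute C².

[[1, 1], [-3, 6]]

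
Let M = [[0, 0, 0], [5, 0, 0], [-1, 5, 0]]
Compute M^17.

[[0, 0, 0], [0, 0, 0], [0, 0, 0]]

M is strictly triangular, hence nilpotent: M^3 = 0, so M^17 = 0.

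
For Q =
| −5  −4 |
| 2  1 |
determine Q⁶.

[[1457, 1456], [−728, −727]]

tr Q = −4 and det Q = 3, so the characteristic polynomial is λ² − (−4)λ + (3) with roots −3 and −1.
Eigenvectors give P = [[−2, −1], [1, 1]] with P⁻¹ = [[−1, −1], [1, 2]], and Q = P·diag(−3, −1)·P⁻¹.
Then Q⁶ = P·diag(729, 1)·P⁻¹ = [[−1458, −1], [729, 1]] · [[−1, −1], [1, 2]] = [[1457, 1456], [−728, −727]].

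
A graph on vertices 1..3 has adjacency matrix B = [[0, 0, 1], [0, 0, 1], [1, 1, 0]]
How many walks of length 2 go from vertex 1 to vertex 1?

The number of length-2 walks from vertex 1 to vertex 1 is entry (1,1) of B^2, where B is the adjacency matrix.
B^2 = [[1, 1, 0], [1, 1, 0], [0, 0, 2]]

1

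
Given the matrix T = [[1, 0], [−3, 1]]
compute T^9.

[[1, 0], [−27, 1]]

T = I + N where N = [[0, 0], [−3, 0]] is strictly lower-triangular, so N^2 = 0.
(I + N)^9 = I + 9·N = [[1, 0], [−27, 1]].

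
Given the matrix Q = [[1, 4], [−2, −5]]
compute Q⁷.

[[2185, 4372], [−2186, −4373]]

tr Q = −4 and det Q = 3, so the characteristic polynomial is λ² − (−4)λ + (3) with roots −3 and −1.
Eigenvectors give P = [[−1, −2], [1, 1]] with P⁻¹ = [[1, 2], [−1, −1]], and Q = P·diag(−3, −1)·P⁻¹.
Then Q⁷ = P·diag(−2187, −1)·P⁻¹ = [[2187, 2], [−2187, −1]] · [[1, 2], [−1, −1]] = [[2185, 4372], [−2186, −4373]].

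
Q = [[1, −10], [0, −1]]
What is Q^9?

[[1, −10], [0, −1]]

Q² = I (check: tr Q = 0 and det Q = −1), so Q^9 = Q since 9 is odd.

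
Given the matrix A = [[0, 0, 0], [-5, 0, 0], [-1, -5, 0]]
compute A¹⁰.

[[0, 0, 0], [0, 0, 0], [0, 0, 0]]

A is strictly triangular, hence nilpotent: A³ = 0, so A¹⁰ = 0.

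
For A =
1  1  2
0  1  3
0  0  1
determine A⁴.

[[1, 4, 26], [0, 1, 12], [0, 0, 1]]

A = I + N where N = [[0, 1, 2], [0, 0, 3], [0, 0, 0]] is strictly upper-triangular, so N³ = 0.
(I + N)⁴ = I + 4·N + 6·N² = [[1, 4, 26], [0, 1, 12], [0, 0, 1]].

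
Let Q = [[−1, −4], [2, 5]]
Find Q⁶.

[[−727, −1456], [728, 1457]]

tr Q = 4 and det Q = 3, so the characteristic polynomial is λ² − (4)λ + (3) with roots 1 and 3.
Eigenvectors give P = [[−2, 1], [1, −1]] with P⁻¹ = [[−1, −1], [−1, −2]], and Q = P·diag(1, 3)·P⁻¹.
Then Q⁶ = P·diag(1, 729)·P⁻¹ = [[−2, 729], [1, −729]] · [[−1, −1], [−1, −2]] = [[−727, −1456], [728, 1457]].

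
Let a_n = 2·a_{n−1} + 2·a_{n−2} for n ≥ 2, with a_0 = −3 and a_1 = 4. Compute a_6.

216

With companion matrix T = [[2, 2], [1, 0]], [a_n, a_{n−1}]ᵀ = T·[a_{n−1}, a_{n−2}]ᵀ, so [a_6, a_5]ᵀ = T⁵·[a_1, a_0]ᵀ.
T⁵ = [[120, 88], [44, 32]], giving [a_6, a_5]ᵀ = [[216], [80]].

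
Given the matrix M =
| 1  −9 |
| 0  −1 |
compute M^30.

M² = I (check: tr M = 0 and det M = −1), so M^30 = I since 30 is even.

[[1, 0], [0, 1]]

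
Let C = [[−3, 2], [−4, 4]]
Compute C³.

C² = [[1, 2], [−4, 8]]
C³ = [[−11, 10], [−20, 24]]

[[−11, 10], [−20, 24]]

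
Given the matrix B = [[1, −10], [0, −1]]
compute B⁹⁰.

B² = I (check: tr B = 0 and det B = −1), so B⁹⁰ = I since 90 is even.

[[1, 0], [0, 1]]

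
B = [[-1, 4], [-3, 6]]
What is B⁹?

tr B = 5 and det B = 6, so the characteristic polynomial is λ² − (5)λ + (6) with roots 2 and 3.
Eigenvectors give P = [[4, 1], [3, 1]] with P⁻¹ = [[1, -1], [-3, 4]], and B = P·diag(2, 3)·P⁻¹.
Then B⁹ = P·diag(512, 19683)·P⁻¹ = [[2048, 19683], [1536, 19683]] · [[1, -1], [-3, 4]] = [[-57001, 76684], [-57513, 77196]].

[[-57001, 76684], [-57513, 77196]]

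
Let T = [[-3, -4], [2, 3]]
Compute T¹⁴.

[[1, 0], [0, 1]]

T² = I (check: tr T = 0 and det T = -1), so T¹⁴ = I since 14 is even.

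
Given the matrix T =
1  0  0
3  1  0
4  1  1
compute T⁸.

T = I + N where N = [[0, 0, 0], [3, 0, 0], [4, 1, 0]] is strictly lower-triangular, so N³ = 0.
(I + N)⁸ = I + 8·N + 28·N² = [[1, 0, 0], [24, 1, 0], [116, 8, 1]].

[[1, 0, 0], [24, 1, 0], [116, 8, 1]]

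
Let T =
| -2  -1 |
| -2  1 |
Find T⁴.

[[38, 9], [18, 11]]

T² = [[6, 1], [2, 3]]
T³ = [[-14, -5], [-10, 1]]
T⁴ = [[38, 9], [18, 11]]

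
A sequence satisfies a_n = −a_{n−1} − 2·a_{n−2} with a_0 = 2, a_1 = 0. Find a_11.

With companion matrix B = [[−1, −2], [1, 0]], [a_n, a_{n−1}]ᵀ = B·[a_{n−1}, a_{n−2}]ᵀ, so [a_11, a_10]ᵀ = B^10·[a_1, a_0]ᵀ.
B^10 = [[23, −22], [11, 34]], giving [a_11, a_10]ᵀ = [[−44], [68]].

−44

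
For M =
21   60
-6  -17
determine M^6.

[[7281, 21840], [-2184, -6551]]

tr M = 4 and det M = 3, so the characteristic polynomial is λ² − (4)λ + (3) with roots 1 and 3.
Eigenvectors give P = [[-3, -10], [1, 3]] with P⁻¹ = [[3, 10], [-1, -3]], and M = P·diag(1, 3)·P⁻¹.
Then M^6 = P·diag(1, 729)·P⁻¹ = [[-3, -7290], [1, 2187]] · [[3, 10], [-1, -3]] = [[7281, 21840], [-2184, -6551]].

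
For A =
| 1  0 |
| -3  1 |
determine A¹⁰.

A = I + N where N = [[0, 0], [-3, 0]] is strictly lower-triangular, so N² = 0.
(I + N)¹⁰ = I + 10·N = [[1, 0], [-30, 1]].

[[1, 0], [-30, 1]]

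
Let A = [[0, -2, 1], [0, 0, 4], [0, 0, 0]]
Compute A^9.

A is strictly triangular, hence nilpotent: A^3 = 0, so A^9 = 0.

[[0, 0, 0], [0, 0, 0], [0, 0, 0]]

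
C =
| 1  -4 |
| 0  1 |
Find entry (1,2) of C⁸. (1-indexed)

C = I + N where N = [[0, -4], [0, 0]] is strictly upper-triangular, so N² = 0.
(I + N)⁸ = I + 8·N = [[1, -32], [0, 1]].

-32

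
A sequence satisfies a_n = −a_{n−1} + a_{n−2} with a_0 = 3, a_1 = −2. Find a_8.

With companion matrix Q = [[−1, 1], [1, 0]], [a_n, a_{n−1}]ᵀ = Q·[a_{n−1}, a_{n−2}]ᵀ, so [a_8, a_7]ᵀ = Q^7·[a_1, a_0]ᵀ.
Q^7 = [[−21, 13], [13, −8]], giving [a_8, a_7]ᵀ = [[81], [−50]].

81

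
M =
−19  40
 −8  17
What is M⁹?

tr M = −2 and det M = −3, so the characteristic polynomial is λ² − (−2)λ + (−3) with roots −3 and 1.
Eigenvectors give P = [[−5, −2], [−2, −1]] with P⁻¹ = [[−1, 2], [2, −5]], and M = P·diag(−3, 1)·P⁻¹.
Then M⁹ = P·diag(−19683, 1)·P⁻¹ = [[98415, −2], [39366, −1]] · [[−1, 2], [2, −5]] = [[−98419, 196840], [−39368, 78737]].

[[−98419, 196840], [−39368, 78737]]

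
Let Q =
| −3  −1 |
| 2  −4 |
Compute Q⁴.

[[−49, 147], [−294, 98]]

Q² = [[7, 7], [−14, 14]]
Q³ = [[−7, −35], [70, −42]]
Q⁴ = [[−49, 147], [−294, 98]]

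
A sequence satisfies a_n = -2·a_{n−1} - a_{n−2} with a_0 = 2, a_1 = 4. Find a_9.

52

With companion matrix T = [[-2, -1], [1, 0]], [a_n, a_{n−1}]ᵀ = T·[a_{n−1}, a_{n−2}]ᵀ, so [a_9, a_8]ᵀ = T^8·[a_1, a_0]ᵀ.
T^8 = [[9, 8], [-8, -7]], giving [a_9, a_8]ᵀ = [[52], [-46]].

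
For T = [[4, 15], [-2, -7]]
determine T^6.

[[-314, -945], [126, 379]]

tr T = -3 and det T = 2, so the characteristic polynomial is λ² − (-3)λ + (2) with roots -2 and -1.
Eigenvectors give P = [[5, 3], [-2, -1]] with P⁻¹ = [[-1, -3], [2, 5]], and T = P·diag(-2, -1)·P⁻¹.
Then T^6 = P·diag(64, 1)·P⁻¹ = [[320, 3], [-128, -1]] · [[-1, -3], [2, 5]] = [[-314, -945], [126, 379]].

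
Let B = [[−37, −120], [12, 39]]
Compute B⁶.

[[−6551, −21840], [2184, 7281]]

tr B = 2 and det B = −3, so the characteristic polynomial is λ² − (2)λ + (−3) with roots 3 and −1.
Eigenvectors give P = [[−3, 10], [1, −3]] with P⁻¹ = [[3, 10], [1, 3]], and B = P·diag(3, −1)·P⁻¹.
Then B⁶ = P·diag(729, 1)·P⁻¹ = [[−2187, 10], [729, −3]] · [[3, 10], [1, 3]] = [[−6551, −21840], [2184, 7281]].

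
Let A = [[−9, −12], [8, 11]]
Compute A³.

tr A = 2 and det A = −3, so the characteristic polynomial is λ² − (2)λ + (−3) with roots −1 and 3.
Eigenvectors give P = [[3, −1], [−2, 1]] with P⁻¹ = [[1, 1], [2, 3]], and A = P·diag(−1, 3)·P⁻¹.
Then A³ = P·diag(−1, 27)·P⁻¹ = [[−3, −27], [2, 27]] · [[1, 1], [2, 3]] = [[−57, −84], [56, 83]].

[[−57, −84], [56, 83]]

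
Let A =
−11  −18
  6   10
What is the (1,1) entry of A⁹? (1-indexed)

−2051

tr A = −1 and det A = −2, so the characteristic polynomial is λ² − (−1)λ + (−2) with roots 1 and −2.
Eigenvectors give P = [[−3, −2], [2, 1]] with P⁻¹ = [[1, 2], [−2, −3]], and A = P·diag(1, −2)·P⁻¹.
Then A⁹ = P·diag(1, −512)·P⁻¹ = [[−3, 1024], [2, −512]] · [[1, 2], [−2, −3]] = [[−2051, −3078], [1026, 1540]].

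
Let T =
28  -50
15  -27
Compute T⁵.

tr T = 1 and det T = -6, so the characteristic polynomial is λ² − (1)λ + (-6) with roots 3 and -2.
Eigenvectors give P = [[2, -5], [1, -3]] with P⁻¹ = [[3, -5], [1, -2]], and T = P·diag(3, -2)·P⁻¹.
Then T⁵ = P·diag(243, -32)·P⁻¹ = [[486, 160], [243, 96]] · [[3, -5], [1, -2]] = [[1618, -2750], [825, -1407]].

[[1618, -2750], [825, -1407]]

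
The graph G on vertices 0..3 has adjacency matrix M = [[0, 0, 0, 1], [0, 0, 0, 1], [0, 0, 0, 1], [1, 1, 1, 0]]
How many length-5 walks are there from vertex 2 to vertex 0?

0

The number of length-5 walks from vertex 2 to vertex 0 is entry (2,0) of M^5, where M is the adjacency matrix.
M^2 = [[1, 1, 1, 0], [1, 1, 1, 0], [1, 1, 1, 0], [0, 0, 0, 3]]
M^3 = [[0, 0, 0, 3], [0, 0, 0, 3], [0, 0, 0, 3], [3, 3, 3, 0]]
M^4 = [[3, 3, 3, 0], [3, 3, 3, 0], [3, 3, 3, 0], [0, 0, 0, 9]]
M^5 = [[0, 0, 0, 9], [0, 0, 0, 9], [0, 0, 0, 9], [9, 9, 9, 0]]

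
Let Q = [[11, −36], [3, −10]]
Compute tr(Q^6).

65

tr Q = 1 and det Q = −2, so the characteristic polynomial is λ² − (1)λ + (−2) with roots −1 and 2.
Eigenvectors give P = [[3, 4], [1, 1]] with P⁻¹ = [[−1, 4], [1, −3]], and Q = P·diag(−1, 2)·P⁻¹.
Then Q^6 = P·diag(1, 64)·P⁻¹ = [[3, 256], [1, 64]] · [[−1, 4], [1, −3]] = [[253, −756], [63, −188]].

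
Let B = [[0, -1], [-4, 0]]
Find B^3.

[[0, -4], [-16, 0]]

B^2 = [[4, 0], [0, 4]]
B^3 = [[0, -4], [-16, 0]]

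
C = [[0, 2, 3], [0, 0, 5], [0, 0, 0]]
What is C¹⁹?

C is strictly triangular, hence nilpotent: C³ = 0, so C¹⁹ = 0.

[[0, 0, 0], [0, 0, 0], [0, 0, 0]]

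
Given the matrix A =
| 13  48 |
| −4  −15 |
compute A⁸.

tr A = −2 and det A = −3, so the characteristic polynomial is λ² − (−2)λ + (−3) with roots −3 and 1.
Eigenvectors give P = [[−3, 4], [1, −1]] with P⁻¹ = [[1, 4], [1, 3]], and A = P·diag(−3, 1)·P⁻¹.
Then A⁸ = P·diag(6561, 1)·P⁻¹ = [[−19683, 4], [6561, −1]] · [[1, 4], [1, 3]] = [[−19679, −78720], [6560, 26241]].

[[−19679, −78720], [6560, 26241]]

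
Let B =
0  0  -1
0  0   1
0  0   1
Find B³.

[[0, 0, -1], [0, 0, 1], [0, 0, 1]]

B² = [[0, 0, -1], [0, 0, 1], [0, 0, 1]]
B³ = [[0, 0, -1], [0, 0, 1], [0, 0, 1]]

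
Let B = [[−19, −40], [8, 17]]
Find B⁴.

[[401, 800], [−160, −319]]

tr B = −2 and det B = −3, so the characteristic polynomial is λ² − (−2)λ + (−3) with roots 1 and −3.
Eigenvectors give P = [[2, −5], [−1, 2]] with P⁻¹ = [[−2, −5], [−1, −2]], and B = P·diag(1, −3)·P⁻¹.
Then B⁴ = P·diag(1, 81)·P⁻¹ = [[2, −405], [−1, 162]] · [[−2, −5], [−1, −2]] = [[401, 800], [−160, −319]].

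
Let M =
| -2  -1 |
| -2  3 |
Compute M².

[[6, -1], [-2, 11]]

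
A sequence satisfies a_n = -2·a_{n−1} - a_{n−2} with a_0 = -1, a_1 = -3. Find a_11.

-43

With companion matrix A = [[-2, -1], [1, 0]], [a_n, a_{n−1}]ᵀ = A·[a_{n−1}, a_{n−2}]ᵀ, so [a_11, a_10]ᵀ = A^10·[a_1, a_0]ᵀ.
A^10 = [[11, 10], [-10, -9]], giving [a_11, a_10]ᵀ = [[-43], [39]].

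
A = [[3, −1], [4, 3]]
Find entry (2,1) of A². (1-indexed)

24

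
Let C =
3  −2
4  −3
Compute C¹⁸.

[[1, 0], [0, 1]]

C² = I (check: tr C = 0 and det C = −1), so C¹⁸ = I since 18 is even.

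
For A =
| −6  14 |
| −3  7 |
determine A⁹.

[[−6, 14], [−3, 7]]

A² = A (a projection; rank 1, trace 1), so A⁹ = A.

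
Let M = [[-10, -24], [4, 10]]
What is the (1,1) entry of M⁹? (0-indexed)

2560

tr M = 0 and det M = -4, so the characteristic polynomial is λ² − (0)λ + (-4) with roots 2 and -2.
Eigenvectors give P = [[-2, 3], [1, -1]] with P⁻¹ = [[1, 3], [1, 2]], and M = P·diag(2, -2)·P⁻¹.
Then M⁹ = P·diag(512, -512)·P⁻¹ = [[-1024, -1536], [512, 512]] · [[1, 3], [1, 2]] = [[-2560, -6144], [1024, 2560]].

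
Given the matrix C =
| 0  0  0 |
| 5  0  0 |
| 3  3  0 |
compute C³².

C is strictly triangular, hence nilpotent: C³ = 0, so C³² = 0.

[[0, 0, 0], [0, 0, 0], [0, 0, 0]]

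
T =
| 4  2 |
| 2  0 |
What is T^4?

T^2 = [[20, 8], [8, 4]]
T^3 = [[96, 40], [40, 16]]
T^4 = [[464, 192], [192, 80]]

[[464, 192], [192, 80]]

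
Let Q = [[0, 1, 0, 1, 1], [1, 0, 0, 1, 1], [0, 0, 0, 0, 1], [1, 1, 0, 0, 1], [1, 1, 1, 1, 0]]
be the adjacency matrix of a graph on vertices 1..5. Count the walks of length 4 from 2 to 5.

The number of length-4 walks from vertex 2 to vertex 5 is entry (2,5) of Q⁴, where Q is the adjacency matrix.
Q² = [[3, 2, 1, 2, 2], [2, 3, 1, 2, 2], [1, 1, 1, 1, 0], [2, 2, 1, 3, 2], [2, 2, 0, 2, 4]]
Q³ = [[6, 7, 2, 7, 8], [7, 6, 2, 7, 8], [2, 2, 0, 2, 4], [7, 7, 2, 6, 8], [8, 8, 4, 8, 6]]
Q⁴ = [[22, 21, 8, 21, 22], [21, 22, 8, 21, 22], [8, 8, 4, 8, 6], [21, 21, 8, 22, 22], [22, 22, 6, 22, 28]]

22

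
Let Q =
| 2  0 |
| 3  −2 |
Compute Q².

[[4, 0], [0, 4]]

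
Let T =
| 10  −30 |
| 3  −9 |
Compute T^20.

T² = T (a projection; rank 1, trace 1), so T^20 = T.

[[10, −30], [3, −9]]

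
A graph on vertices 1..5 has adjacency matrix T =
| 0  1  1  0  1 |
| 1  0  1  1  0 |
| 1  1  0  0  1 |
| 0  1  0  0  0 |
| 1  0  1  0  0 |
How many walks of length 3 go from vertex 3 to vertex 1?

5

The number of length-3 walks from vertex 3 to vertex 1 is entry (3,1) of T^3, where T is the adjacency matrix.
T^2 = [[3, 1, 2, 1, 1], [1, 3, 1, 0, 2], [2, 1, 3, 1, 1], [1, 0, 1, 1, 0], [1, 2, 1, 0, 2]]
T^3 = [[4, 6, 5, 1, 5], [6, 2, 6, 3, 2], [5, 6, 4, 1, 5], [1, 3, 1, 0, 2], [5, 2, 5, 2, 2]]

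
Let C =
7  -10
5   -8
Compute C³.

[[43, -70], [35, -62]]

tr C = -1 and det C = -6, so the characteristic polynomial is λ² − (-1)λ + (-6) with roots -3 and 2.
Eigenvectors give P = [[-1, 2], [-1, 1]] with P⁻¹ = [[1, -2], [1, -1]], and C = P·diag(-3, 2)·P⁻¹.
Then C³ = P·diag(-27, 8)·P⁻¹ = [[27, 16], [27, 8]] · [[1, -2], [1, -1]] = [[43, -70], [35, -62]].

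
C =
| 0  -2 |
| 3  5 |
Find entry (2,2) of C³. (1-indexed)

65

tr C = 5 and det C = 6, so the characteristic polynomial is λ² − (5)λ + (6) with roots 3 and 2.
Eigenvectors give P = [[-2, -1], [3, 1]] with P⁻¹ = [[1, 1], [-3, -2]], and C = P·diag(3, 2)·P⁻¹.
Then C³ = P·diag(27, 8)·P⁻¹ = [[-54, -8], [81, 8]] · [[1, 1], [-3, -2]] = [[-30, -38], [57, 65]].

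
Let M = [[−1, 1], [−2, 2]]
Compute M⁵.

[[−1, 1], [−2, 2]]

M² = M (a projection; rank 1, trace 1), so M⁵ = M.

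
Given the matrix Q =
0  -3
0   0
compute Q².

[[0, 0], [0, 0]]

Q is strictly triangular, hence nilpotent: Q² = 0, so Q² = 0.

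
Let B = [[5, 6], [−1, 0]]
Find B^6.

[[2059, 3990], [−665, −1266]]

tr B = 5 and det B = 6, so the characteristic polynomial is λ² − (5)λ + (6) with roots 3 and 2.
Eigenvectors give P = [[3, −2], [−1, 1]] with P⁻¹ = [[1, 2], [1, 3]], and B = P·diag(3, 2)·P⁻¹.
Then B^6 = P·diag(729, 64)·P⁻¹ = [[2187, −128], [−729, 64]] · [[1, 2], [1, 3]] = [[2059, 3990], [−665, −1266]].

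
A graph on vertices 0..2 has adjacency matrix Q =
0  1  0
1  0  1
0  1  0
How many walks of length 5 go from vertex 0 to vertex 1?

The number of length-5 walks from vertex 0 to vertex 1 is entry (0,1) of Q⁵, where Q is the adjacency matrix.
Q² = [[1, 0, 1], [0, 2, 0], [1, 0, 1]]
Q³ = [[0, 2, 0], [2, 0, 2], [0, 2, 0]]
Q⁴ = [[2, 0, 2], [0, 4, 0], [2, 0, 2]]
Q⁵ = [[0, 4, 0], [4, 0, 4], [0, 4, 0]]

4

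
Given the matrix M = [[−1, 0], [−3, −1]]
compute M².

[[1, 0], [6, 1]]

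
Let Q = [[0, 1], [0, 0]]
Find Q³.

Q is strictly triangular, hence nilpotent: Q² = 0, so Q³ = 0.

[[0, 0], [0, 0]]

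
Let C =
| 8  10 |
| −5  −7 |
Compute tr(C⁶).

793

tr C = 1 and det C = −6, so the characteristic polynomial is λ² − (1)λ + (−6) with roots −2 and 3.
Eigenvectors give P = [[1, −2], [−1, 1]] with P⁻¹ = [[−1, −2], [−1, −1]], and C = P·diag(−2, 3)·P⁻¹.
Then C⁶ = P·diag(64, 729)·P⁻¹ = [[64, −1458], [−64, 729]] · [[−1, −2], [−1, −1]] = [[1394, 1330], [−665, −601]].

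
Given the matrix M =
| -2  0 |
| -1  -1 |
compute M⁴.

[[16, 0], [15, 1]]

tr M = -3 and det M = 2, so the characteristic polynomial is λ² − (-3)λ + (2) with roots -1 and -2.
Eigenvectors give P = [[0, 1], [-1, 1]] with P⁻¹ = [[1, -1], [1, 0]], and M = P·diag(-1, -2)·P⁻¹.
Then M⁴ = P·diag(1, 16)·P⁻¹ = [[0, 16], [-1, 16]] · [[1, -1], [1, 0]] = [[16, 0], [15, 1]].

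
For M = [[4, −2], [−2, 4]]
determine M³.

[[112, −104], [−104, 112]]

M² = [[20, −16], [−16, 20]]
M³ = [[112, −104], [−104, 112]]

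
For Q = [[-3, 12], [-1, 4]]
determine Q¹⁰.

Q² = Q (a projection; rank 1, trace 1), so Q¹⁰ = Q.

[[-3, 12], [-1, 4]]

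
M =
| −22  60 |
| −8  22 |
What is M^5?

[[−352, 960], [−128, 352]]

tr M = 0 and det M = −4, so the characteristic polynomial is λ² − (0)λ + (−4) with roots −2 and 2.
Eigenvectors give P = [[3, −5], [1, −2]] with P⁻¹ = [[2, −5], [1, −3]], and M = P·diag(−2, 2)·P⁻¹.
Then M^5 = P·diag(−32, 32)·P⁻¹ = [[−96, −160], [−32, −64]] · [[2, −5], [1, −3]] = [[−352, 960], [−128, 352]].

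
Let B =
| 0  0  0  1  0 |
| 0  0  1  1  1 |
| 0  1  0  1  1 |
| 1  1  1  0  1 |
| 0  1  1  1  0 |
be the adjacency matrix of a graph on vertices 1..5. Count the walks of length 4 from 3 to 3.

22

The number of length-4 walks from vertex 3 to vertex 3 is entry (3,3) of B⁴, where B is the adjacency matrix.
B² = [[1, 1, 1, 0, 1], [1, 3, 2, 2, 2], [1, 2, 3, 2, 2], [0, 2, 2, 4, 2], [1, 2, 2, 2, 3]]
B³ = [[0, 2, 2, 4, 2], [2, 6, 7, 8, 7], [2, 7, 6, 8, 7], [4, 8, 8, 6, 8], [2, 7, 7, 8, 6]]
B⁴ = [[4, 8, 8, 6, 8], [8, 22, 21, 22, 21], [8, 21, 22, 22, 21], [6, 22, 22, 28, 22], [8, 21, 21, 22, 22]]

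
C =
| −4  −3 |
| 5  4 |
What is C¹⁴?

[[1, 0], [0, 1]]

C² = I (check: tr C = 0 and det C = −1), so C¹⁴ = I since 14 is even.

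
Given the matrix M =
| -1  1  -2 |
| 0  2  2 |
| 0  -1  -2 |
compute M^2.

[[1, 3, 8], [0, 2, 0], [0, 0, 2]]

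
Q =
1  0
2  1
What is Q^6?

[[1, 0], [12, 1]]

Q = I + N where N = [[0, 0], [2, 0]] is strictly lower-triangular, so N^2 = 0.
(I + N)^6 = I + 6·N = [[1, 0], [12, 1]].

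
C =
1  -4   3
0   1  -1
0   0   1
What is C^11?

[[1, -44, 253], [0, 1, -11], [0, 0, 1]]

C = I + N where N = [[0, -4, 3], [0, 0, -1], [0, 0, 0]] is strictly upper-triangular, so N^3 = 0.
(I + N)^11 = I + 11·N + 55·N^2 = [[1, -44, 253], [0, 1, -11], [0, 0, 1]].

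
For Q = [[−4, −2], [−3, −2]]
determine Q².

[[22, 12], [18, 10]]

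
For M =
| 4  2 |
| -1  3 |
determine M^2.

[[14, 14], [-7, 7]]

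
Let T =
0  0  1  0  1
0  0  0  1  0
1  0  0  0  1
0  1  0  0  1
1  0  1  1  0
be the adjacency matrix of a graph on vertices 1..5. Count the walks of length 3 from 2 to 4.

The number of length-3 walks from vertex 2 to vertex 4 is entry (2,4) of T³, where T is the adjacency matrix.
T² = [[2, 0, 1, 1, 1], [0, 1, 0, 0, 1], [1, 0, 2, 1, 1], [1, 0, 1, 2, 0], [1, 1, 1, 0, 3]]
T³ = [[2, 1, 3, 1, 4], [1, 0, 1, 2, 0], [3, 1, 2, 1, 4], [1, 2, 1, 0, 4], [4, 0, 4, 4, 2]]

2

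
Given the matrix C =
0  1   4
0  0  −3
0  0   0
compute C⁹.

[[0, 0, 0], [0, 0, 0], [0, 0, 0]]

C is strictly triangular, hence nilpotent: C³ = 0, so C⁹ = 0.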